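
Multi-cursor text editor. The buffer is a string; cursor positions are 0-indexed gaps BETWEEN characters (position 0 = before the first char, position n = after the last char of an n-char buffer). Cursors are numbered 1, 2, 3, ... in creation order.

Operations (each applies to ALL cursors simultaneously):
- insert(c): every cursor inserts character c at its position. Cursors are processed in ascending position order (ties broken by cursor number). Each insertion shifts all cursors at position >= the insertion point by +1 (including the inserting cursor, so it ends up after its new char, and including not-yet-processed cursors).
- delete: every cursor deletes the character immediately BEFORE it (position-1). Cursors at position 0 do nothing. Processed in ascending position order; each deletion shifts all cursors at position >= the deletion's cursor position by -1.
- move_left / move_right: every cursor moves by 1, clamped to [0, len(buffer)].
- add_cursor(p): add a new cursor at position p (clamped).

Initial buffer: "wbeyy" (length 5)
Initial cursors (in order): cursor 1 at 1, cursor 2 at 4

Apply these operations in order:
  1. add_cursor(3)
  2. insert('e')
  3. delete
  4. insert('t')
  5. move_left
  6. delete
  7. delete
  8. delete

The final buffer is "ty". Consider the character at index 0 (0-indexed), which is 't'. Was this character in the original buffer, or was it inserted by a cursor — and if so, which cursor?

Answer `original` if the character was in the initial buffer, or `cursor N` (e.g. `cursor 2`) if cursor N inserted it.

After op 1 (add_cursor(3)): buffer="wbeyy" (len 5), cursors c1@1 c3@3 c2@4, authorship .....
After op 2 (insert('e')): buffer="webeeyey" (len 8), cursors c1@2 c3@5 c2@7, authorship .1..3.2.
After op 3 (delete): buffer="wbeyy" (len 5), cursors c1@1 c3@3 c2@4, authorship .....
After op 4 (insert('t')): buffer="wtbetyty" (len 8), cursors c1@2 c3@5 c2@7, authorship .1..3.2.
After op 5 (move_left): buffer="wtbetyty" (len 8), cursors c1@1 c3@4 c2@6, authorship .1..3.2.
After op 6 (delete): buffer="tbtty" (len 5), cursors c1@0 c3@2 c2@3, authorship 1.32.
After op 7 (delete): buffer="tty" (len 3), cursors c1@0 c2@1 c3@1, authorship 12.
After op 8 (delete): buffer="ty" (len 2), cursors c1@0 c2@0 c3@0, authorship 2.
Authorship (.=original, N=cursor N): 2 .
Index 0: author = 2

Answer: cursor 2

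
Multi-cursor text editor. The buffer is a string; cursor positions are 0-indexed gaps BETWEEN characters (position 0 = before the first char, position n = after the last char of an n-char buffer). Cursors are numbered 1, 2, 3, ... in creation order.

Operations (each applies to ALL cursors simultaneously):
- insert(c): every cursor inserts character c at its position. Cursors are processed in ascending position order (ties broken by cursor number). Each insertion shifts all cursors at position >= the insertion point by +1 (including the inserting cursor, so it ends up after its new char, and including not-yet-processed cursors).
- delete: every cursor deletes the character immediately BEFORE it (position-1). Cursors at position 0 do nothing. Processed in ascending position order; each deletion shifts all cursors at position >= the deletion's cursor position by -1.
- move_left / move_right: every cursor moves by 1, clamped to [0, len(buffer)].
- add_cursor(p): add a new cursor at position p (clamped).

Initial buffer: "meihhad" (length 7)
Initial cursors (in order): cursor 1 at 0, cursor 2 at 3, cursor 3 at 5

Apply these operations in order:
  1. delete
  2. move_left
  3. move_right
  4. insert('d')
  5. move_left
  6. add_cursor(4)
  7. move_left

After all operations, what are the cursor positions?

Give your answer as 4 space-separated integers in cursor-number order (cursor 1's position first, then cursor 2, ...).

After op 1 (delete): buffer="mehad" (len 5), cursors c1@0 c2@2 c3@3, authorship .....
After op 2 (move_left): buffer="mehad" (len 5), cursors c1@0 c2@1 c3@2, authorship .....
After op 3 (move_right): buffer="mehad" (len 5), cursors c1@1 c2@2 c3@3, authorship .....
After op 4 (insert('d')): buffer="mdedhdad" (len 8), cursors c1@2 c2@4 c3@6, authorship .1.2.3..
After op 5 (move_left): buffer="mdedhdad" (len 8), cursors c1@1 c2@3 c3@5, authorship .1.2.3..
After op 6 (add_cursor(4)): buffer="mdedhdad" (len 8), cursors c1@1 c2@3 c4@4 c3@5, authorship .1.2.3..
After op 7 (move_left): buffer="mdedhdad" (len 8), cursors c1@0 c2@2 c4@3 c3@4, authorship .1.2.3..

Answer: 0 2 4 3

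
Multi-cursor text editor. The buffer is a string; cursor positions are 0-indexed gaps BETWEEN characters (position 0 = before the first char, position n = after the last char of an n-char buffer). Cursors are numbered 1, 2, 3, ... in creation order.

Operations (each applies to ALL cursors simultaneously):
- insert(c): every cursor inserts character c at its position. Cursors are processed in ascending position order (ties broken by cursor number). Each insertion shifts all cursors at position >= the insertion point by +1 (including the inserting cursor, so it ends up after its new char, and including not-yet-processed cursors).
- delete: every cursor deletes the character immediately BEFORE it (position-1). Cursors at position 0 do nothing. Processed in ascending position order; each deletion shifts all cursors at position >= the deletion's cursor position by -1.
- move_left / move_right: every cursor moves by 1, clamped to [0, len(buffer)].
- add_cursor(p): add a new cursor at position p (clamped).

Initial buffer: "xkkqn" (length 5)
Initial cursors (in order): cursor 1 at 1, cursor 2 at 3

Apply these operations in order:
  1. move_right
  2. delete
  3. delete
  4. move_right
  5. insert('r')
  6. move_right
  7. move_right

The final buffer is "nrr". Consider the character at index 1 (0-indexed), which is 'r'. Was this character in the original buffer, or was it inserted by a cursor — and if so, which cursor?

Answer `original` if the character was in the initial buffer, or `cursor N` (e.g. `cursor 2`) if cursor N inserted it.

After op 1 (move_right): buffer="xkkqn" (len 5), cursors c1@2 c2@4, authorship .....
After op 2 (delete): buffer="xkn" (len 3), cursors c1@1 c2@2, authorship ...
After op 3 (delete): buffer="n" (len 1), cursors c1@0 c2@0, authorship .
After op 4 (move_right): buffer="n" (len 1), cursors c1@1 c2@1, authorship .
After op 5 (insert('r')): buffer="nrr" (len 3), cursors c1@3 c2@3, authorship .12
After op 6 (move_right): buffer="nrr" (len 3), cursors c1@3 c2@3, authorship .12
After op 7 (move_right): buffer="nrr" (len 3), cursors c1@3 c2@3, authorship .12
Authorship (.=original, N=cursor N): . 1 2
Index 1: author = 1

Answer: cursor 1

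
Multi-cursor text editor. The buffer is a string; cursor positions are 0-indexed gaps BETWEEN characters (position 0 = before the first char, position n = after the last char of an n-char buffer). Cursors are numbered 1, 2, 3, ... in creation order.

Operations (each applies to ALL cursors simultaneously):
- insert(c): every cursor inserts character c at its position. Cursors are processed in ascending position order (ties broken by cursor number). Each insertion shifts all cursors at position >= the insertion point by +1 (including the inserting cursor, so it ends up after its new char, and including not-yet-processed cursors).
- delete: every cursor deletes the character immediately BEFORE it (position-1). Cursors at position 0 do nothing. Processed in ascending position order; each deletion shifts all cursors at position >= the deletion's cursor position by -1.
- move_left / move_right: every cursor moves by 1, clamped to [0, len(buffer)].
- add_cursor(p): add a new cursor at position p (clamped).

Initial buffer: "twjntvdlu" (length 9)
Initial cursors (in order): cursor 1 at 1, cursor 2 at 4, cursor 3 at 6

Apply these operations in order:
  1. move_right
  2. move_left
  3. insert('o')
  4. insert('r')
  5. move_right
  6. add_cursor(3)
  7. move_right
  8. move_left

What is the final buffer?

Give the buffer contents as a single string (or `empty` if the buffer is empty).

Answer: torwjnortvordlu

Derivation:
After op 1 (move_right): buffer="twjntvdlu" (len 9), cursors c1@2 c2@5 c3@7, authorship .........
After op 2 (move_left): buffer="twjntvdlu" (len 9), cursors c1@1 c2@4 c3@6, authorship .........
After op 3 (insert('o')): buffer="towjnotvodlu" (len 12), cursors c1@2 c2@6 c3@9, authorship .1...2..3...
After op 4 (insert('r')): buffer="torwjnortvordlu" (len 15), cursors c1@3 c2@8 c3@12, authorship .11...22..33...
After op 5 (move_right): buffer="torwjnortvordlu" (len 15), cursors c1@4 c2@9 c3@13, authorship .11...22..33...
After op 6 (add_cursor(3)): buffer="torwjnortvordlu" (len 15), cursors c4@3 c1@4 c2@9 c3@13, authorship .11...22..33...
After op 7 (move_right): buffer="torwjnortvordlu" (len 15), cursors c4@4 c1@5 c2@10 c3@14, authorship .11...22..33...
After op 8 (move_left): buffer="torwjnortvordlu" (len 15), cursors c4@3 c1@4 c2@9 c3@13, authorship .11...22..33...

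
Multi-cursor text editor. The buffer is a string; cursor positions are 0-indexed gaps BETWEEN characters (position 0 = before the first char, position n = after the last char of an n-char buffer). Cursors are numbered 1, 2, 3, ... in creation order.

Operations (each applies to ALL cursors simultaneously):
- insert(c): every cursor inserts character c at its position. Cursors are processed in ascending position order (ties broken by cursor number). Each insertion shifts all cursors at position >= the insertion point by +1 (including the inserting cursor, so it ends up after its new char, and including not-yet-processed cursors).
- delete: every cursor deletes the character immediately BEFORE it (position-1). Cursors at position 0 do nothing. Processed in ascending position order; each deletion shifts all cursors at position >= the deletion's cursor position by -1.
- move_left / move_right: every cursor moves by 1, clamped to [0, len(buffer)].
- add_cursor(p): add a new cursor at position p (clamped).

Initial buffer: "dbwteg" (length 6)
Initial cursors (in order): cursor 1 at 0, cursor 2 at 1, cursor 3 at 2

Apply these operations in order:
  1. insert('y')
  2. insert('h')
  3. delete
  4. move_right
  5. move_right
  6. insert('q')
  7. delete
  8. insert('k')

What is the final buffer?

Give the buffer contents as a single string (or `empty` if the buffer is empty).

After op 1 (insert('y')): buffer="ydybywteg" (len 9), cursors c1@1 c2@3 c3@5, authorship 1.2.3....
After op 2 (insert('h')): buffer="yhdyhbyhwteg" (len 12), cursors c1@2 c2@5 c3@8, authorship 11.22.33....
After op 3 (delete): buffer="ydybywteg" (len 9), cursors c1@1 c2@3 c3@5, authorship 1.2.3....
After op 4 (move_right): buffer="ydybywteg" (len 9), cursors c1@2 c2@4 c3@6, authorship 1.2.3....
After op 5 (move_right): buffer="ydybywteg" (len 9), cursors c1@3 c2@5 c3@7, authorship 1.2.3....
After op 6 (insert('q')): buffer="ydyqbyqwtqeg" (len 12), cursors c1@4 c2@7 c3@10, authorship 1.21.32..3..
After op 7 (delete): buffer="ydybywteg" (len 9), cursors c1@3 c2@5 c3@7, authorship 1.2.3....
After op 8 (insert('k')): buffer="ydykbykwtkeg" (len 12), cursors c1@4 c2@7 c3@10, authorship 1.21.32..3..

Answer: ydykbykwtkeg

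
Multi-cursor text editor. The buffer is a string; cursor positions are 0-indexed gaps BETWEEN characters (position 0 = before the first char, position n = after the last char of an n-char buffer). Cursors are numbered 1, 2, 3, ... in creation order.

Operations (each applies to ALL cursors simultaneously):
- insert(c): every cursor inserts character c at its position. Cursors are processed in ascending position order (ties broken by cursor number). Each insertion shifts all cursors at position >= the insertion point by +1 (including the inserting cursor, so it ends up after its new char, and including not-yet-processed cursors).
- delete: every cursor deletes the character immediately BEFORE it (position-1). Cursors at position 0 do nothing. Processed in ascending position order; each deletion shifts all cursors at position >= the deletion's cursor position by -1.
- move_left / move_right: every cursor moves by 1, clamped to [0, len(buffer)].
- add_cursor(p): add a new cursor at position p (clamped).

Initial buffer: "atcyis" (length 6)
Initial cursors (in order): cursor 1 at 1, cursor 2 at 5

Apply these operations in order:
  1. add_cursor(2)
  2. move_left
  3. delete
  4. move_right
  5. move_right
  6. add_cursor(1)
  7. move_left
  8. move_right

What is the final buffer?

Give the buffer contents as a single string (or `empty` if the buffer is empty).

After op 1 (add_cursor(2)): buffer="atcyis" (len 6), cursors c1@1 c3@2 c2@5, authorship ......
After op 2 (move_left): buffer="atcyis" (len 6), cursors c1@0 c3@1 c2@4, authorship ......
After op 3 (delete): buffer="tcis" (len 4), cursors c1@0 c3@0 c2@2, authorship ....
After op 4 (move_right): buffer="tcis" (len 4), cursors c1@1 c3@1 c2@3, authorship ....
After op 5 (move_right): buffer="tcis" (len 4), cursors c1@2 c3@2 c2@4, authorship ....
After op 6 (add_cursor(1)): buffer="tcis" (len 4), cursors c4@1 c1@2 c3@2 c2@4, authorship ....
After op 7 (move_left): buffer="tcis" (len 4), cursors c4@0 c1@1 c3@1 c2@3, authorship ....
After op 8 (move_right): buffer="tcis" (len 4), cursors c4@1 c1@2 c3@2 c2@4, authorship ....

Answer: tcis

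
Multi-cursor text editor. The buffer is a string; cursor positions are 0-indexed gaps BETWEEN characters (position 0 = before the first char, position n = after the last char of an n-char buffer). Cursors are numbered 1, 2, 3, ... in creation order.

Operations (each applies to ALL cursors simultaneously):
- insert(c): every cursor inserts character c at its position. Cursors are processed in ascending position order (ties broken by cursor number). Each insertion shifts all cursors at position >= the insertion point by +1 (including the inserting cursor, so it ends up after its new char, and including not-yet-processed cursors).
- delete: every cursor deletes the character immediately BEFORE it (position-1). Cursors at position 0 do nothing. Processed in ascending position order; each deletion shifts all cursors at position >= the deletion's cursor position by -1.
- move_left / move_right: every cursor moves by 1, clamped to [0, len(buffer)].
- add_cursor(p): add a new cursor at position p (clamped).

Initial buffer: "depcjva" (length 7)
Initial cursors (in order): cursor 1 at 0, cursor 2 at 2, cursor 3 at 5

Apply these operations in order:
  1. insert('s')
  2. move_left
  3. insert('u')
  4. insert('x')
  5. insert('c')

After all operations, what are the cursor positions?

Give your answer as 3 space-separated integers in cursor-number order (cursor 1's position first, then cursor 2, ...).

Answer: 3 9 16

Derivation:
After op 1 (insert('s')): buffer="sdespcjsva" (len 10), cursors c1@1 c2@4 c3@8, authorship 1..2...3..
After op 2 (move_left): buffer="sdespcjsva" (len 10), cursors c1@0 c2@3 c3@7, authorship 1..2...3..
After op 3 (insert('u')): buffer="usdeuspcjusva" (len 13), cursors c1@1 c2@5 c3@10, authorship 11..22...33..
After op 4 (insert('x')): buffer="uxsdeuxspcjuxsva" (len 16), cursors c1@2 c2@7 c3@13, authorship 111..222...333..
After op 5 (insert('c')): buffer="uxcsdeuxcspcjuxcsva" (len 19), cursors c1@3 c2@9 c3@16, authorship 1111..2222...3333..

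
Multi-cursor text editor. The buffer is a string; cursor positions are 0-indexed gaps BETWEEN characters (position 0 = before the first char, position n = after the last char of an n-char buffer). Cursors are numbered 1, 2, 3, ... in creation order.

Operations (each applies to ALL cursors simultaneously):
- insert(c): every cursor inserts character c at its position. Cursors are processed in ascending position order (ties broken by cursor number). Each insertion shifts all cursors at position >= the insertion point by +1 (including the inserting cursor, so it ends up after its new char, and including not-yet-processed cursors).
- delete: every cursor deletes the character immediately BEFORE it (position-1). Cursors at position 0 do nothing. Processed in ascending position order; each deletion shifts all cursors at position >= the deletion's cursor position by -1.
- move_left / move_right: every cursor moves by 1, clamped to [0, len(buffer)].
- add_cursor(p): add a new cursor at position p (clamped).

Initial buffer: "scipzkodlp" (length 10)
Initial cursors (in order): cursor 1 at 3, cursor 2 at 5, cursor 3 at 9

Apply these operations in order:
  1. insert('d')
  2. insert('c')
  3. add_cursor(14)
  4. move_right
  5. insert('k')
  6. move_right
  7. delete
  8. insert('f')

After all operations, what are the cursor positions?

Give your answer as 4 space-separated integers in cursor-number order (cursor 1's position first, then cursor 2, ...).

Answer: 8 13 20 20

Derivation:
After op 1 (insert('d')): buffer="scidpzdkodldp" (len 13), cursors c1@4 c2@7 c3@12, authorship ...1..2....3.
After op 2 (insert('c')): buffer="scidcpzdckodldcp" (len 16), cursors c1@5 c2@9 c3@15, authorship ...11..22....33.
After op 3 (add_cursor(14)): buffer="scidcpzdckodldcp" (len 16), cursors c1@5 c2@9 c4@14 c3@15, authorship ...11..22....33.
After op 4 (move_right): buffer="scidcpzdckodldcp" (len 16), cursors c1@6 c2@10 c4@15 c3@16, authorship ...11..22....33.
After op 5 (insert('k')): buffer="scidcpkzdckkodldckpk" (len 20), cursors c1@7 c2@12 c4@18 c3@20, authorship ...11.1.22.2...334.3
After op 6 (move_right): buffer="scidcpkzdckkodldckpk" (len 20), cursors c1@8 c2@13 c4@19 c3@20, authorship ...11.1.22.2...334.3
After op 7 (delete): buffer="scidcpkdckkdldck" (len 16), cursors c1@7 c2@11 c3@16 c4@16, authorship ...11.122.2..334
After op 8 (insert('f')): buffer="scidcpkfdckkfdldckff" (len 20), cursors c1@8 c2@13 c3@20 c4@20, authorship ...11.1122.22..33434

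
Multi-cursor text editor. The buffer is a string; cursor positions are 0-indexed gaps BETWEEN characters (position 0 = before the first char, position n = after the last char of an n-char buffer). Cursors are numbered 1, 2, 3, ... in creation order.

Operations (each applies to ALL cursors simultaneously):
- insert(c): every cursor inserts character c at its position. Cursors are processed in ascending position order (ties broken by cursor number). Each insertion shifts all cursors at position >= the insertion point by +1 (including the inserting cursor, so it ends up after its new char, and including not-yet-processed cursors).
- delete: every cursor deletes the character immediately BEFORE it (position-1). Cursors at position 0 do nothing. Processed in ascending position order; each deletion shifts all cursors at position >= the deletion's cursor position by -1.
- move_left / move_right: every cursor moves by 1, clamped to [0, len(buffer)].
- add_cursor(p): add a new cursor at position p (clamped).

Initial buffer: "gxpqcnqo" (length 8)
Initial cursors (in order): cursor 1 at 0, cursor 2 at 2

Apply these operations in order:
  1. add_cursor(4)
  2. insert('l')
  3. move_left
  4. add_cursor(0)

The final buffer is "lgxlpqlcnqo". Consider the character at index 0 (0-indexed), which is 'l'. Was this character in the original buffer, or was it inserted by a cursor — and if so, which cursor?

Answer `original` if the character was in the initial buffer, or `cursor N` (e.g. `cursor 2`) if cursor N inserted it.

Answer: cursor 1

Derivation:
After op 1 (add_cursor(4)): buffer="gxpqcnqo" (len 8), cursors c1@0 c2@2 c3@4, authorship ........
After op 2 (insert('l')): buffer="lgxlpqlcnqo" (len 11), cursors c1@1 c2@4 c3@7, authorship 1..2..3....
After op 3 (move_left): buffer="lgxlpqlcnqo" (len 11), cursors c1@0 c2@3 c3@6, authorship 1..2..3....
After op 4 (add_cursor(0)): buffer="lgxlpqlcnqo" (len 11), cursors c1@0 c4@0 c2@3 c3@6, authorship 1..2..3....
Authorship (.=original, N=cursor N): 1 . . 2 . . 3 . . . .
Index 0: author = 1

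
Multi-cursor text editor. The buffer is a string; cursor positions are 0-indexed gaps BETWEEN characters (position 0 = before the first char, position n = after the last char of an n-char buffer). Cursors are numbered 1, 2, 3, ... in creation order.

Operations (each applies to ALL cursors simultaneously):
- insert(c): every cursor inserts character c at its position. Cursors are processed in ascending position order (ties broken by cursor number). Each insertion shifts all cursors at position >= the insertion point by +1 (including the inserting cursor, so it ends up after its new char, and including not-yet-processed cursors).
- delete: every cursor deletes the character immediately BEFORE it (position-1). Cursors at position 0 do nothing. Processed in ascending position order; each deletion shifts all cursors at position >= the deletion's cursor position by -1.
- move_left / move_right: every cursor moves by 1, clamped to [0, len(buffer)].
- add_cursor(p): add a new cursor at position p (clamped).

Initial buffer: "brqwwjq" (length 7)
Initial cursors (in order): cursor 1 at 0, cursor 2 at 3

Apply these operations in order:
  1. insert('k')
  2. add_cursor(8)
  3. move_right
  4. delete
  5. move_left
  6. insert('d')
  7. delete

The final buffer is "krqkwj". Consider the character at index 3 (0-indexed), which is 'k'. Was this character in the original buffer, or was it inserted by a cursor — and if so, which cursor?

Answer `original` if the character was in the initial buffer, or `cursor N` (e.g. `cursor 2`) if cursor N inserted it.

Answer: cursor 2

Derivation:
After op 1 (insert('k')): buffer="kbrqkwwjq" (len 9), cursors c1@1 c2@5, authorship 1...2....
After op 2 (add_cursor(8)): buffer="kbrqkwwjq" (len 9), cursors c1@1 c2@5 c3@8, authorship 1...2....
After op 3 (move_right): buffer="kbrqkwwjq" (len 9), cursors c1@2 c2@6 c3@9, authorship 1...2....
After op 4 (delete): buffer="krqkwj" (len 6), cursors c1@1 c2@4 c3@6, authorship 1..2..
After op 5 (move_left): buffer="krqkwj" (len 6), cursors c1@0 c2@3 c3@5, authorship 1..2..
After op 6 (insert('d')): buffer="dkrqdkwdj" (len 9), cursors c1@1 c2@5 c3@8, authorship 11..22.3.
After op 7 (delete): buffer="krqkwj" (len 6), cursors c1@0 c2@3 c3@5, authorship 1..2..
Authorship (.=original, N=cursor N): 1 . . 2 . .
Index 3: author = 2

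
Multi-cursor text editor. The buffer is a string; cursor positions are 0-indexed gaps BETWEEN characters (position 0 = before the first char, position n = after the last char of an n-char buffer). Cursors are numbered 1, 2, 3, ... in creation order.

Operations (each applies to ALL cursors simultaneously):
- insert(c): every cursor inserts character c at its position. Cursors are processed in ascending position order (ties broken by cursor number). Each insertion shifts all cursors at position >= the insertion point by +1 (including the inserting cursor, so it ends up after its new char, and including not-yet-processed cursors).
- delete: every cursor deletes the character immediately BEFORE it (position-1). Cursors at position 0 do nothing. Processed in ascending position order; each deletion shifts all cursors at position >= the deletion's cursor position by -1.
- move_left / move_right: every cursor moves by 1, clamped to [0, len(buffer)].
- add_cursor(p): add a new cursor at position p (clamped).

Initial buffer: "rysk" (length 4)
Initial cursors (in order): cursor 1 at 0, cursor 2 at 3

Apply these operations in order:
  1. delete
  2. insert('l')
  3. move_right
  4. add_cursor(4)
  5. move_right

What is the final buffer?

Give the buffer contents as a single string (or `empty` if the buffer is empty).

After op 1 (delete): buffer="ryk" (len 3), cursors c1@0 c2@2, authorship ...
After op 2 (insert('l')): buffer="lrylk" (len 5), cursors c1@1 c2@4, authorship 1..2.
After op 3 (move_right): buffer="lrylk" (len 5), cursors c1@2 c2@5, authorship 1..2.
After op 4 (add_cursor(4)): buffer="lrylk" (len 5), cursors c1@2 c3@4 c2@5, authorship 1..2.
After op 5 (move_right): buffer="lrylk" (len 5), cursors c1@3 c2@5 c3@5, authorship 1..2.

Answer: lrylk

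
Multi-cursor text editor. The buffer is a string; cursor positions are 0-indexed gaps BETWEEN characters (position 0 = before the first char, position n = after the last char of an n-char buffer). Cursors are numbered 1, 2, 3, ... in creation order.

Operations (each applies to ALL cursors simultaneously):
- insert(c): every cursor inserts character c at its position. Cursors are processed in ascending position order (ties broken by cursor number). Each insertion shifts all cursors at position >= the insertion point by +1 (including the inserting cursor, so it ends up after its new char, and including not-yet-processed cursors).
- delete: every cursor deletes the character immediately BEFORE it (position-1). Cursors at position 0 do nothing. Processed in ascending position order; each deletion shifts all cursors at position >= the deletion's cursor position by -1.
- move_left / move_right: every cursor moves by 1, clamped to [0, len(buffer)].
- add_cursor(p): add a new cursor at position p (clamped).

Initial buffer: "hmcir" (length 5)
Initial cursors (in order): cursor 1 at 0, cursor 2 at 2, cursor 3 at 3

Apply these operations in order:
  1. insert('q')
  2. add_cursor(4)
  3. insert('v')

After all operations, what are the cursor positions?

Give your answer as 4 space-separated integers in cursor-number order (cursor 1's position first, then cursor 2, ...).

Answer: 2 7 10 7

Derivation:
After op 1 (insert('q')): buffer="qhmqcqir" (len 8), cursors c1@1 c2@4 c3@6, authorship 1..2.3..
After op 2 (add_cursor(4)): buffer="qhmqcqir" (len 8), cursors c1@1 c2@4 c4@4 c3@6, authorship 1..2.3..
After op 3 (insert('v')): buffer="qvhmqvvcqvir" (len 12), cursors c1@2 c2@7 c4@7 c3@10, authorship 11..224.33..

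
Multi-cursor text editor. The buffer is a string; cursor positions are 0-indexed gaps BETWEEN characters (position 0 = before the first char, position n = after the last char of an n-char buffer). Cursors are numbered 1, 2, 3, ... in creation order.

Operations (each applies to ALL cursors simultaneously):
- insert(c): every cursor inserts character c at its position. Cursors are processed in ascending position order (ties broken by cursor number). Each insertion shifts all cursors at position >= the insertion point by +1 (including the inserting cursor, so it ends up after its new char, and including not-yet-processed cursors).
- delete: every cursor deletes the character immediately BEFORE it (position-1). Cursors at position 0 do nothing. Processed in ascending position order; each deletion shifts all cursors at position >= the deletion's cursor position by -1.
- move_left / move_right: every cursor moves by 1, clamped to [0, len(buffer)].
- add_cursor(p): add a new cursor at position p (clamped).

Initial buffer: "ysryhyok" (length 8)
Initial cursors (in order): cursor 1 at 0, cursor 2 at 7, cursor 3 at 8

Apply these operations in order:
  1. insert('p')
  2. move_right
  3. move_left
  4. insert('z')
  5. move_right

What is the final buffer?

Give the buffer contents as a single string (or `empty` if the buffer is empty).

After op 1 (insert('p')): buffer="pysryhyopkp" (len 11), cursors c1@1 c2@9 c3@11, authorship 1.......2.3
After op 2 (move_right): buffer="pysryhyopkp" (len 11), cursors c1@2 c2@10 c3@11, authorship 1.......2.3
After op 3 (move_left): buffer="pysryhyopkp" (len 11), cursors c1@1 c2@9 c3@10, authorship 1.......2.3
After op 4 (insert('z')): buffer="pzysryhyopzkzp" (len 14), cursors c1@2 c2@11 c3@13, authorship 11.......22.33
After op 5 (move_right): buffer="pzysryhyopzkzp" (len 14), cursors c1@3 c2@12 c3@14, authorship 11.......22.33

Answer: pzysryhyopzkzp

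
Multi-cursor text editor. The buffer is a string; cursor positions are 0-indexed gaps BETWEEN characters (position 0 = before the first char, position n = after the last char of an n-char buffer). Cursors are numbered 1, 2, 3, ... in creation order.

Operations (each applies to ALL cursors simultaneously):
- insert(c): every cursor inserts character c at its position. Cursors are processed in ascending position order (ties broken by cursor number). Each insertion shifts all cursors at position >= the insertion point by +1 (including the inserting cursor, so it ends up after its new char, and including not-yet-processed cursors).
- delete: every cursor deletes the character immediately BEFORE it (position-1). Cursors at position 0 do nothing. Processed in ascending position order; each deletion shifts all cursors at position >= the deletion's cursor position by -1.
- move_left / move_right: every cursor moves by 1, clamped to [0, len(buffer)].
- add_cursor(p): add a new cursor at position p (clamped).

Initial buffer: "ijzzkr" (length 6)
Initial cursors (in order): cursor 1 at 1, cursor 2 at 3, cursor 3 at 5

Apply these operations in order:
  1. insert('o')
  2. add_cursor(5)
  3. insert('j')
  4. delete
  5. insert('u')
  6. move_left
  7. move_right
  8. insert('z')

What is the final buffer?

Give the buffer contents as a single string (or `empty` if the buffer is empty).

After op 1 (insert('o')): buffer="iojzozkor" (len 9), cursors c1@2 c2@5 c3@8, authorship .1..2..3.
After op 2 (add_cursor(5)): buffer="iojzozkor" (len 9), cursors c1@2 c2@5 c4@5 c3@8, authorship .1..2..3.
After op 3 (insert('j')): buffer="iojjzojjzkojr" (len 13), cursors c1@3 c2@8 c4@8 c3@12, authorship .11..224..33.
After op 4 (delete): buffer="iojzozkor" (len 9), cursors c1@2 c2@5 c4@5 c3@8, authorship .1..2..3.
After op 5 (insert('u')): buffer="ioujzouuzkour" (len 13), cursors c1@3 c2@8 c4@8 c3@12, authorship .11..224..33.
After op 6 (move_left): buffer="ioujzouuzkour" (len 13), cursors c1@2 c2@7 c4@7 c3@11, authorship .11..224..33.
After op 7 (move_right): buffer="ioujzouuzkour" (len 13), cursors c1@3 c2@8 c4@8 c3@12, authorship .11..224..33.
After op 8 (insert('z')): buffer="iouzjzouuzzzkouzr" (len 17), cursors c1@4 c2@11 c4@11 c3@16, authorship .111..22424..333.

Answer: iouzjzouuzzzkouzr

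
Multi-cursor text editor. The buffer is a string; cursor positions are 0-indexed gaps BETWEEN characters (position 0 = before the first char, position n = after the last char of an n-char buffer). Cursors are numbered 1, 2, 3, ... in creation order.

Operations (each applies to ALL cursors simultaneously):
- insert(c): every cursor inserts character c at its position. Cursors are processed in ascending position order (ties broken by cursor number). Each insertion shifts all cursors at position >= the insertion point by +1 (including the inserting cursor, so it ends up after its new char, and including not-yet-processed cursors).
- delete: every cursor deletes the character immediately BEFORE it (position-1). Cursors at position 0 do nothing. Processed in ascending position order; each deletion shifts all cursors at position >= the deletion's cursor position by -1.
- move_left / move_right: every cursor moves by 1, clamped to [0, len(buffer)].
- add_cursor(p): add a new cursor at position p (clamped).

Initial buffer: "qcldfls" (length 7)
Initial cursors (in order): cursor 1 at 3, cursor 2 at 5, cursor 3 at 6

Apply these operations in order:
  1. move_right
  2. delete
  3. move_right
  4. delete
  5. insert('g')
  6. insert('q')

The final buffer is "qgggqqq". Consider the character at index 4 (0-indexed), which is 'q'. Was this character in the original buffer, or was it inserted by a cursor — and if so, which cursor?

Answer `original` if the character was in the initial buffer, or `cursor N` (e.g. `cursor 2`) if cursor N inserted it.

After op 1 (move_right): buffer="qcldfls" (len 7), cursors c1@4 c2@6 c3@7, authorship .......
After op 2 (delete): buffer="qclf" (len 4), cursors c1@3 c2@4 c3@4, authorship ....
After op 3 (move_right): buffer="qclf" (len 4), cursors c1@4 c2@4 c3@4, authorship ....
After op 4 (delete): buffer="q" (len 1), cursors c1@1 c2@1 c3@1, authorship .
After op 5 (insert('g')): buffer="qggg" (len 4), cursors c1@4 c2@4 c3@4, authorship .123
After op 6 (insert('q')): buffer="qgggqqq" (len 7), cursors c1@7 c2@7 c3@7, authorship .123123
Authorship (.=original, N=cursor N): . 1 2 3 1 2 3
Index 4: author = 1

Answer: cursor 1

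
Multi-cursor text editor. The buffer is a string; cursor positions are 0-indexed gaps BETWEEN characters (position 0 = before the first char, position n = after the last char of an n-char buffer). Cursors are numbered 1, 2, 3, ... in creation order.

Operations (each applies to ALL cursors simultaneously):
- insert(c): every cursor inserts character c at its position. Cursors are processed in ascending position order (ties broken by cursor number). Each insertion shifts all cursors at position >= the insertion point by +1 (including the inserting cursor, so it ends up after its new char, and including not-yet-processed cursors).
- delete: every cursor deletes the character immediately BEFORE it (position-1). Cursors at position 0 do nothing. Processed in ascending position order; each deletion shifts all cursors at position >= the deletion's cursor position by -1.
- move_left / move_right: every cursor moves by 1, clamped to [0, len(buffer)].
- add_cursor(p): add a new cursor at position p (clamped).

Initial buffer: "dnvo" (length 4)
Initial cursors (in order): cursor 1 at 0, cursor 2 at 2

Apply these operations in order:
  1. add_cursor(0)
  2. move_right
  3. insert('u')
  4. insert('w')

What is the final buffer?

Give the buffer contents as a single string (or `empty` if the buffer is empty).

After op 1 (add_cursor(0)): buffer="dnvo" (len 4), cursors c1@0 c3@0 c2@2, authorship ....
After op 2 (move_right): buffer="dnvo" (len 4), cursors c1@1 c3@1 c2@3, authorship ....
After op 3 (insert('u')): buffer="duunvuo" (len 7), cursors c1@3 c3@3 c2@6, authorship .13..2.
After op 4 (insert('w')): buffer="duuwwnvuwo" (len 10), cursors c1@5 c3@5 c2@9, authorship .1313..22.

Answer: duuwwnvuwo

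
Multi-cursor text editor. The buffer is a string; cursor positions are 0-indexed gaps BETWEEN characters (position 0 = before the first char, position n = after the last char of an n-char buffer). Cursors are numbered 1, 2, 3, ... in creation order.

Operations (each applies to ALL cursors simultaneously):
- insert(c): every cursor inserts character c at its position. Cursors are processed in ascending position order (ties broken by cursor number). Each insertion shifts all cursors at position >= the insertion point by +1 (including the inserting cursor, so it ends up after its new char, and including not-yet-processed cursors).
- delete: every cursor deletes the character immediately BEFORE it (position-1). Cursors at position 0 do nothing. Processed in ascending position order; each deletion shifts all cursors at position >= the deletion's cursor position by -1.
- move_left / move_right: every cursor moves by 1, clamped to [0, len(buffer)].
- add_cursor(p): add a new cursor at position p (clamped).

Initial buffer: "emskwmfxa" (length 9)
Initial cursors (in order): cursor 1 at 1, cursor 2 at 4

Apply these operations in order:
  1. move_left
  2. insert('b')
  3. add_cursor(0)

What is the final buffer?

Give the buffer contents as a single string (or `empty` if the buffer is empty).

After op 1 (move_left): buffer="emskwmfxa" (len 9), cursors c1@0 c2@3, authorship .........
After op 2 (insert('b')): buffer="bemsbkwmfxa" (len 11), cursors c1@1 c2@5, authorship 1...2......
After op 3 (add_cursor(0)): buffer="bemsbkwmfxa" (len 11), cursors c3@0 c1@1 c2@5, authorship 1...2......

Answer: bemsbkwmfxa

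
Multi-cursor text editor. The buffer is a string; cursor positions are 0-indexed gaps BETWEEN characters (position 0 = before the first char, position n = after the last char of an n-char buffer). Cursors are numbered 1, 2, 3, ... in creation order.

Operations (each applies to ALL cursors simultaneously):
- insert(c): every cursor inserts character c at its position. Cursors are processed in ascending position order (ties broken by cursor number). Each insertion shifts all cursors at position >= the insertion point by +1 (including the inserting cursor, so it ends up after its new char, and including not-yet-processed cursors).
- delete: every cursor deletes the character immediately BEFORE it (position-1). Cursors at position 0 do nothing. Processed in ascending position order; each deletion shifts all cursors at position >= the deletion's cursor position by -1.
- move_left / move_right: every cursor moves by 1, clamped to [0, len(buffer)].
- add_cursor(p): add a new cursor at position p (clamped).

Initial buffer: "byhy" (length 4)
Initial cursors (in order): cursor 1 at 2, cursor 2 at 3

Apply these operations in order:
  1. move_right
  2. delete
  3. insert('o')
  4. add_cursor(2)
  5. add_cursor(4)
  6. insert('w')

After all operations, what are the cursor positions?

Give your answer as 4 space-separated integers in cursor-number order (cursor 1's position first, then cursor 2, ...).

After op 1 (move_right): buffer="byhy" (len 4), cursors c1@3 c2@4, authorship ....
After op 2 (delete): buffer="by" (len 2), cursors c1@2 c2@2, authorship ..
After op 3 (insert('o')): buffer="byoo" (len 4), cursors c1@4 c2@4, authorship ..12
After op 4 (add_cursor(2)): buffer="byoo" (len 4), cursors c3@2 c1@4 c2@4, authorship ..12
After op 5 (add_cursor(4)): buffer="byoo" (len 4), cursors c3@2 c1@4 c2@4 c4@4, authorship ..12
After op 6 (insert('w')): buffer="bywoowww" (len 8), cursors c3@3 c1@8 c2@8 c4@8, authorship ..312124

Answer: 8 8 3 8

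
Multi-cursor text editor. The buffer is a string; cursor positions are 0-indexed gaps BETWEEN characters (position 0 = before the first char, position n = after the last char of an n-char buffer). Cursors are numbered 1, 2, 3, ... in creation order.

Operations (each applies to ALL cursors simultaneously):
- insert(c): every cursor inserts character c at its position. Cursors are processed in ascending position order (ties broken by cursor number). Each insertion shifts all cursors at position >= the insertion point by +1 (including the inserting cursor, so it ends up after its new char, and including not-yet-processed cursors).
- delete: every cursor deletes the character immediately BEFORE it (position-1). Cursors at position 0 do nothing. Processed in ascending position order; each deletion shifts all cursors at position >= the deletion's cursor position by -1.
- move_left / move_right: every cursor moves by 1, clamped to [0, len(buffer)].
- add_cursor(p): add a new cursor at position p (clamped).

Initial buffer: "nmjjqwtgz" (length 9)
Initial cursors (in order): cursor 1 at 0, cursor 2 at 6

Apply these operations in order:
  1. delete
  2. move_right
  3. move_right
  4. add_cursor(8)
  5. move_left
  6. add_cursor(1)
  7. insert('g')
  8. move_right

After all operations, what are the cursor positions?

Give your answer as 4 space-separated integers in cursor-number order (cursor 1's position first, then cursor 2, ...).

After op 1 (delete): buffer="nmjjqtgz" (len 8), cursors c1@0 c2@5, authorship ........
After op 2 (move_right): buffer="nmjjqtgz" (len 8), cursors c1@1 c2@6, authorship ........
After op 3 (move_right): buffer="nmjjqtgz" (len 8), cursors c1@2 c2@7, authorship ........
After op 4 (add_cursor(8)): buffer="nmjjqtgz" (len 8), cursors c1@2 c2@7 c3@8, authorship ........
After op 5 (move_left): buffer="nmjjqtgz" (len 8), cursors c1@1 c2@6 c3@7, authorship ........
After op 6 (add_cursor(1)): buffer="nmjjqtgz" (len 8), cursors c1@1 c4@1 c2@6 c3@7, authorship ........
After op 7 (insert('g')): buffer="nggmjjqtgggz" (len 12), cursors c1@3 c4@3 c2@9 c3@11, authorship .14.....2.3.
After op 8 (move_right): buffer="nggmjjqtgggz" (len 12), cursors c1@4 c4@4 c2@10 c3@12, authorship .14.....2.3.

Answer: 4 10 12 4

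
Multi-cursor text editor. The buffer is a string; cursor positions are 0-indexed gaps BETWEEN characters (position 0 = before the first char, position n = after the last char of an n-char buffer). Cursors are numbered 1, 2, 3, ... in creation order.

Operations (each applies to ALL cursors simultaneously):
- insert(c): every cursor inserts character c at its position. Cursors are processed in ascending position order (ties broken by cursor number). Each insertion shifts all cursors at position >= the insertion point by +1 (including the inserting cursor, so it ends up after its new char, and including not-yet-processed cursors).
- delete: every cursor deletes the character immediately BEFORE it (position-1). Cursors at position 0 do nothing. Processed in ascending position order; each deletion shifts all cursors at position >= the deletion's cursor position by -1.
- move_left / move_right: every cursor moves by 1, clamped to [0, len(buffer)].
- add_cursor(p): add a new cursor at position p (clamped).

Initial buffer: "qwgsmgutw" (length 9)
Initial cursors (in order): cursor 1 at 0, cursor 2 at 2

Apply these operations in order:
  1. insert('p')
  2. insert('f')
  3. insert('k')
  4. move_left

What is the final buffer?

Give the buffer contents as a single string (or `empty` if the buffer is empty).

After op 1 (insert('p')): buffer="pqwpgsmgutw" (len 11), cursors c1@1 c2@4, authorship 1..2.......
After op 2 (insert('f')): buffer="pfqwpfgsmgutw" (len 13), cursors c1@2 c2@6, authorship 11..22.......
After op 3 (insert('k')): buffer="pfkqwpfkgsmgutw" (len 15), cursors c1@3 c2@8, authorship 111..222.......
After op 4 (move_left): buffer="pfkqwpfkgsmgutw" (len 15), cursors c1@2 c2@7, authorship 111..222.......

Answer: pfkqwpfkgsmgutw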